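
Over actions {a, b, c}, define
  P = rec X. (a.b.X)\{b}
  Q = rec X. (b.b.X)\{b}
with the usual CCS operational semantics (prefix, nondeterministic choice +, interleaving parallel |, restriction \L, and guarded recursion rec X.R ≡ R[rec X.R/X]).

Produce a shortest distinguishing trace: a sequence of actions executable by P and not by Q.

a

LTS(P): 2 reachable states
  m0 = rec X. (a.b.X)\{b} has moves --a--▸ m1
  m1 = (b.(rec X. (a.b.X)\{b}))\{b} has moves (no moves)
LTS(Q): 1 reachable states
  n0 = rec X. (b.b.X)\{b} has moves (no moves)
Executing a from P (initial set {m0}):
  after a @ step 1: {m1}
  — P admits the full trace.
Executing a from Q (initial set {n0}):
  after a @ step 1: ∅  — Q cannot continue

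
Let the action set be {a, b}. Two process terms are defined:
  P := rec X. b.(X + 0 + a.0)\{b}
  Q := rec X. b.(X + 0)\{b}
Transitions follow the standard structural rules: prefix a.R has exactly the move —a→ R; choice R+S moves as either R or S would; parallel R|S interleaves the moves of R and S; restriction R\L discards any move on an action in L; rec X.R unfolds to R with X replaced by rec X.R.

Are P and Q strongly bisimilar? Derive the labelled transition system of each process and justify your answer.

LTS(P): 3 reachable states
  s0 = rec X. b.(X + 0 + a.0)\{b} ⊢ -b-> s1
  s1 = ((rec X. b.(X + 0 + a.0)\{b}) + 0 + a.0)\{b} ⊢ -a-> s2
  s2 = 0\{b} ⊢ ∅
LTS(Q): 2 reachable states
  t0 = rec X. b.(X + 0)\{b} ⊢ -b-> t1
  t1 = ((rec X. b.(X + 0)\{b}) + 0)\{b} ⊢ ∅
Bisimilarity quotient blocks:
  B0 = {s0}
  B1 = {s1}
  B2 = {s2, t1}
  B3 = {t0}
s0 ∈ B0, t0 ∈ B3 → different blocks

P ≁ Q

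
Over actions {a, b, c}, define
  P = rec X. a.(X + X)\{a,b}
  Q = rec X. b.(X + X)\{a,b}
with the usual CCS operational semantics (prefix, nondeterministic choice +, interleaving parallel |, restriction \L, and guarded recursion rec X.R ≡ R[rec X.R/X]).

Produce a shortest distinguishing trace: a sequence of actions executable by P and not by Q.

a

P's transition system — 2 states:
  s0 = rec X. a.(X + X)\{a,b} has moves ··a··> s1
  s1 = ((rec X. a.(X + X)\{a,b}) + (rec X. a.(X + X)\{a,b}))\{a,b} has moves deadlocked
Q's transition system — 2 states:
  t0 = rec X. b.(X + X)\{a,b} has moves ··b··> t1
  t1 = ((rec X. b.(X + X)\{a,b}) + (rec X. b.(X + X)\{a,b}))\{a,b} has moves deadlocked
Executing a from P (initial set {s0}):
  [1] a ⇒ {s1}
  P completes σ.
Executing a from Q (initial set {t0}):
  [1] a ⇒ no successor for Q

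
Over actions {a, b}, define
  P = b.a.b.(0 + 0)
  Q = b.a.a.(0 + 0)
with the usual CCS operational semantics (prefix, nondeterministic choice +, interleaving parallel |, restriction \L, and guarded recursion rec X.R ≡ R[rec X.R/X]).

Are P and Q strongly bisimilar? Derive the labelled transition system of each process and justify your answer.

Reachable graph of P (4 states):
  m0 = b.a.b.(0 + 0) has moves —b→ m1
  m1 = a.b.(0 + 0) has moves —a→ m2
  m2 = b.(0 + 0) has moves —b→ m3
  m3 = 0 + 0 has moves ∅
Reachable graph of Q (4 states):
  n0 = b.a.a.(0 + 0) has moves —b→ n1
  n1 = a.a.(0 + 0) has moves —a→ n2
  n2 = a.(0 + 0) has moves —a→ n3
  n3 = 0 + 0 has moves ∅
Coarsest stable partition (strong bisimilarity classes):
  B0 = {m0}
  B1 = {m1}
  B2 = {m2}
  B3 = {m3, n3}
  B4 = {n0}
  B5 = {n1}
  B6 = {n2}
m0 ∈ B0, n0 ∈ B4 → different blocks

not bisimilar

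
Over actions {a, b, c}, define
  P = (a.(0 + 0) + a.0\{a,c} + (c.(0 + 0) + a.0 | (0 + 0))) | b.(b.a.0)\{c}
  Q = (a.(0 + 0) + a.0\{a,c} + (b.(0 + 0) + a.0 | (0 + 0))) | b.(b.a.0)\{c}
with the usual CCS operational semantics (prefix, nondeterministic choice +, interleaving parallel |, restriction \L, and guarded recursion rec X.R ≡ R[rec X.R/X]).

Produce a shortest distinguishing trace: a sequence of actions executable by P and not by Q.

c

LTS(P): 16 reachable states
  m0 = (a.(0 + 0) + a.0\{a,c} + (c.(0 + 0) + a.0 | (0 + 0))) | b.(b.a.0)\{c} :: ··a··> m1, ··a··> m2, ··a··> m3, ··b··> m4, ··c··> m1
  m1 = (0 + 0) | b.(b.a.0)\{c} :: ··b··> m5
  m2 = 0 | (0 + 0) | b.(b.a.0)\{c} :: ··b··> m6
  m3 = 0\{a,c} | b.(b.a.0)\{c} :: ··b··> m7
  m4 = (a.(0 + 0) + a.0\{a,c} + (c.(0 + 0) + a.0 | (0 + 0))) | (b.a.0)\{c} :: ··a··> m5, ··a··> m6, ··a··> m7, ··b··> m8, ··c··> m5
  m5 = (0 + 0) | (b.a.0)\{c} :: ··b··> m9
  m6 = 0 | (0 + 0) | (b.a.0)\{c} :: ··b··> m10
  m7 = 0\{a,c} | (b.a.0)\{c} :: ··b··> m11
  m8 = (a.(0 + 0) + a.0\{a,c} + (c.(0 + 0) + a.0 | (0 + 0))) | (a.0)\{c} :: ··a··> m10, ··a··> m11, ··a··> m12, ··a··> m9, ··c··> m9
  m9 = (0 + 0) | (a.0)\{c} :: ··a··> m13
  m10 = 0 | (0 + 0) | (a.0)\{c} :: ··a··> m14
  m11 = 0\{a,c} | (a.0)\{c} :: ··a··> m15
  m12 = (a.(0 + 0) + a.0\{a,c} + (c.(0 + 0) + a.0 | (0 + 0))) | 0\{c} :: ··a··> m13, ··a··> m14, ··a··> m15, ··c··> m13
  m13 = (0 + 0) | 0\{c} :: stopped
  m14 = 0 | (0 + 0) | 0\{c} :: stopped
  m15 = 0\{a,c} | 0\{c} :: stopped
LTS(Q): 16 reachable states
  n0 = (a.(0 + 0) + a.0\{a,c} + (b.(0 + 0) + a.0 | (0 + 0))) | b.(b.a.0)\{c} :: ··a··> n1, ··a··> n2, ··a··> n3, ··b··> n1, ··b··> n4
  n1 = (0 + 0) | b.(b.a.0)\{c} :: ··b··> n5
  n2 = 0 | (0 + 0) | b.(b.a.0)\{c} :: ··b··> n6
  n3 = 0\{a,c} | b.(b.a.0)\{c} :: ··b··> n7
  n4 = (a.(0 + 0) + a.0\{a,c} + (b.(0 + 0) + a.0 | (0 + 0))) | (b.a.0)\{c} :: ··a··> n5, ··a··> n6, ··a··> n7, ··b··> n5, ··b··> n8
  n5 = (0 + 0) | (b.a.0)\{c} :: ··b··> n9
  n6 = 0 | (0 + 0) | (b.a.0)\{c} :: ··b··> n10
  n7 = 0\{a,c} | (b.a.0)\{c} :: ··b··> n11
  n8 = (a.(0 + 0) + a.0\{a,c} + (b.(0 + 0) + a.0 | (0 + 0))) | (a.0)\{c} :: ··a··> n10, ··a··> n11, ··a··> n12, ··a··> n9, ··b··> n9
  n9 = (0 + 0) | (a.0)\{c} :: ··a··> n13
  n10 = 0 | (0 + 0) | (a.0)\{c} :: ··a··> n14
  n11 = 0\{a,c} | (a.0)\{c} :: ··a··> n15
  n12 = (a.(0 + 0) + a.0\{a,c} + (b.(0 + 0) + a.0 | (0 + 0))) | 0\{c} :: ··a··> n13, ··a··> n14, ··a··> n15, ··b··> n13
  n13 = (0 + 0) | 0\{c} :: stopped
  n14 = 0 | (0 + 0) | 0\{c} :: stopped
  n15 = 0\{a,c} | 0\{c} :: stopped
Executing c from P (initial set {m0}):
  after c @ step 1: {m1}
  ✓ P
Executing c from Q (initial set {n0}):
  after c @ step 1: ∅ (Q stuck)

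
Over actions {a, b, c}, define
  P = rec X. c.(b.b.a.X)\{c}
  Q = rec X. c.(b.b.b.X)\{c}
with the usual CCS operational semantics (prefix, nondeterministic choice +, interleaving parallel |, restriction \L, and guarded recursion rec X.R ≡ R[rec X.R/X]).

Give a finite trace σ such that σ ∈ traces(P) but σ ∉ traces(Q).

cbba

P's transition system — 5 states:
  u0 = rec X. c.(b.b.a.X)\{c} has moves --c--▸ u1
  u1 = (b.b.a.(rec X. c.(b.b.a.X)\{c}))\{c} has moves --b--▸ u2
  u2 = (b.a.(rec X. c.(b.b.a.X)\{c}))\{c} has moves --b--▸ u3
  u3 = (a.(rec X. c.(b.b.a.X)\{c}))\{c} has moves --a--▸ u4
  u4 = (rec X. c.(b.b.a.X)\{c})\{c} has moves ∅
Q's transition system — 5 states:
  v0 = rec X. c.(b.b.b.X)\{c} has moves --c--▸ v1
  v1 = (b.b.b.(rec X. c.(b.b.b.X)\{c}))\{c} has moves --b--▸ v2
  v2 = (b.b.(rec X. c.(b.b.b.X)\{c}))\{c} has moves --b--▸ v3
  v3 = (b.(rec X. c.(b.b.b.X)\{c}))\{c} has moves --b--▸ v4
  v4 = (rec X. c.(b.b.b.X)\{c})\{c} has moves ∅
Trace ⟨cbba⟩ through P, begin at {u0}:
  [1] c ⇒ {u1}
  [2] b ⇒ {u2}
  [3] b ⇒ {u3}
  [4] a ⇒ {u4}
  ✓ P
Trace ⟨cbba⟩ through Q, begin at {v0}:
  [1] c ⇒ {v1}
  [2] b ⇒ {v2}
  [3] b ⇒ {v3}
  [4] a ⇒ ∅  — Q cannot continue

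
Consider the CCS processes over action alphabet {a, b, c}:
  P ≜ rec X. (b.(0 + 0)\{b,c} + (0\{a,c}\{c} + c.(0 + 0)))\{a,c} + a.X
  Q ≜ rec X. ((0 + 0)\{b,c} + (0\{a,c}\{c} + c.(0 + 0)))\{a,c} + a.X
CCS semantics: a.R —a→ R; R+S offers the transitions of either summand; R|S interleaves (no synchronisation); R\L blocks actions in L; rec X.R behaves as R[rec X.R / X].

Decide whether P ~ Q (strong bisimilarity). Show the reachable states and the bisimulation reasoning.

P's transition system — 2 states:
  u0 = rec X. (b.(0 + 0)\{b,c} + (0\{a,c}\{c} + c.(0 + 0)))\{a,c} + a.X ⊢ ··a··> u0, ··b··> u1
  u1 = (0 + 0)\{b,c}\{a,c} ⊢ stopped
Q's transition system — 1 states:
  v0 = rec X. ((0 + 0)\{b,c} + (0\{a,c}\{c} + c.(0 + 0)))\{a,c} + a.X ⊢ ··a··> v0
Partition-refinement fixed point:
  B0 = {u0}
  B1 = {u1}
  B2 = {v0}
u0 ∈ B0, v0 ∈ B2 → different blocks

NO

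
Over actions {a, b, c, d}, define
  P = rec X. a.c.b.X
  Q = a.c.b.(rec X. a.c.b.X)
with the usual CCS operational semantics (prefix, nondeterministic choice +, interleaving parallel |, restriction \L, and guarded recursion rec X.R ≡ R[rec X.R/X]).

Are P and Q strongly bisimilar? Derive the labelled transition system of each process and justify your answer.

P's transition system — 3 states:
  u0 = rec X. a.c.b.X → --a--▸ u1
  u1 = c.b.(rec X. a.c.b.X) → --c--▸ u2
  u2 = b.(rec X. a.c.b.X) → --b--▸ u0
Q's transition system — 4 states:
  v0 = a.c.b.(rec X. a.c.b.X) → --a--▸ v1
  v1 = c.b.(rec X. a.c.b.X) → --c--▸ v2
  v2 = b.(rec X. a.c.b.X) → --b--▸ v3
  v3 = rec X. a.c.b.X → --a--▸ v1
Partition-refinement fixed point:
  B0 = {u0, v0, v3}
  B1 = {u1, v1}
  B2 = {u2, v2}
u0 ∈ B0, v0 ∈ B0 → same block

bisimilar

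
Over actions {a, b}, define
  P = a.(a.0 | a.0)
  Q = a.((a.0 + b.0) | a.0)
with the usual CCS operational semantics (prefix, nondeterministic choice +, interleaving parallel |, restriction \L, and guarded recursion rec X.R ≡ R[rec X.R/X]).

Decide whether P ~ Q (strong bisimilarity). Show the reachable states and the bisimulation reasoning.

not bisimilar

Reachable graph of P (5 states):
  p0 = a.(a.0 | a.0) has moves -a-> p1
  p1 = a.0 | a.0 has moves -a-> p2, -a-> p3
  p2 = 0 | a.0 has moves -a-> p4
  p3 = a.0 | 0 has moves -a-> p4
  p4 = 0 | 0 has moves deadlocked
Reachable graph of Q (5 states):
  q0 = a.((a.0 + b.0) | a.0) has moves -a-> q1
  q1 = (a.0 + b.0) | a.0 has moves -a-> q2, -a-> q3, -b-> q3
  q2 = (a.0 + b.0) | 0 has moves -a-> q4, -b-> q4
  q3 = 0 | a.0 has moves -a-> q4
  q4 = 0 | 0 has moves deadlocked
Bisimilarity quotient blocks:
  B0 = {p0}
  B1 = {p1}
  B2 = {p2, p3, q3}
  B3 = {p4, q4}
  B4 = {q0}
  B5 = {q1}
  B6 = {q2}
p0 ∈ B0, q0 ∈ B4 → different blocks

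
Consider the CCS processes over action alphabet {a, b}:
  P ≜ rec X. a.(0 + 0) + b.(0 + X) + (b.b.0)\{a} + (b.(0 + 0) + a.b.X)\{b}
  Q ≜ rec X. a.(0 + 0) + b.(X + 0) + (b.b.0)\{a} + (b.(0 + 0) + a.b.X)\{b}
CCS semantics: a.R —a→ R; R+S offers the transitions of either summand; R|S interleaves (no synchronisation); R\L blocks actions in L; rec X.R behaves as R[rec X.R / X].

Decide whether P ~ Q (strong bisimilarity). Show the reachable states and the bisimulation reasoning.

LTS(P): 6 reachable states
  p0 = rec X. a.(0 + 0) + b.(0 + X) + (b.b.0)\{a} + (b.(0 + 0) + a.b.X)\{b} → —a→ p1, —a→ p2, —b→ p3, —b→ p4
  p1 = (b.(rec X. a.(0 + 0) + b.(0 + X) + (b.b.0)\{a} + (b.(0 + 0) + a.b.X)\{b}))\{b} → ∅
  p2 = 0 + 0 → ∅
  p3 = (b.0)\{a} → —b→ p5
  p4 = 0 + (rec X. a.(0 + 0) + b.(0 + X) + (b.b.0)\{a} + (b.(0 + 0) + a.b.X)\{b}) → —a→ p1, —a→ p2, —b→ p3, —b→ p4
  p5 = 0\{a} → ∅
LTS(Q): 6 reachable states
  q0 = rec X. a.(0 + 0) + b.(X + 0) + (b.b.0)\{a} + (b.(0 + 0) + a.b.X)\{b} → —a→ q1, —a→ q2, —b→ q3, —b→ q4
  q1 = (b.(rec X. a.(0 + 0) + b.(X + 0) + (b.b.0)\{a} + (b.(0 + 0) + a.b.X)\{b}))\{b} → ∅
  q2 = 0 + 0 → ∅
  q3 = (b.0)\{a} → —b→ q5
  q4 = (rec X. a.(0 + 0) + b.(X + 0) + (b.b.0)\{a} + (b.(0 + 0) + a.b.X)\{b}) + 0 → —a→ q1, —a→ q2, —b→ q3, —b→ q4
  q5 = 0\{a} → ∅
Bisimilarity quotient blocks:
  B0 = {p0, p4, q0, q4}
  B1 = {p1, p2, p5, q1, q2, q5}
  B2 = {p3, q3}
p0 ∈ B0, q0 ∈ B0 → same block

YES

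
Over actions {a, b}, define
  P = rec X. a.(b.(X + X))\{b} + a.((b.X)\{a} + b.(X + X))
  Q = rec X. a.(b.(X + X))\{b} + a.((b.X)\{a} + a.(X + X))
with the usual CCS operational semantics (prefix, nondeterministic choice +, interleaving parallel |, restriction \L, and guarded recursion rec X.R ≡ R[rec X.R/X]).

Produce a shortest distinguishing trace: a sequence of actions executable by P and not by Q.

Reachable graph of P (5 states):
  s0 = rec X. a.(b.(X + X))\{b} + a.((b.X)\{a} + b.(X + X)) ⊢ =a=> s1, =a=> s2
  s1 = (b.((rec X. a.(b.(X + X))\{b} + a.((b.X)\{a} + b.(X + X))) + (rec X. a.(b.(X + X))\{b} + a.((b.X)\{a} + b.(X + X)))))\{b} ⊢ (no moves)
  s2 = (b.(rec X. a.(b.(X + X))\{b} + a.((b.X)\{a} + b.(X + X))))\{a} + b.((rec X. a.(b.(X + X))\{b} + a.((b.X)\{a} + b.(X + X))) + (rec X. a.(b.(X + X))\{b} + a.((b.X)\{a} + b.(X + X)))) ⊢ =b=> s3, =b=> s4
  s3 = (rec X. a.(b.(X + X))\{b} + a.((b.X)\{a} + b.(X + X))) + (rec X. a.(b.(X + X))\{b} + a.((b.X)\{a} + b.(X + X))) ⊢ =a=> s1, =a=> s2
  s4 = (rec X. a.(b.(X + X))\{b} + a.((b.X)\{a} + b.(X + X)))\{a} ⊢ (no moves)
Reachable graph of Q (5 states):
  t0 = rec X. a.(b.(X + X))\{b} + a.((b.X)\{a} + a.(X + X)) ⊢ =a=> t1, =a=> t2
  t1 = (b.((rec X. a.(b.(X + X))\{b} + a.((b.X)\{a} + a.(X + X))) + (rec X. a.(b.(X + X))\{b} + a.((b.X)\{a} + a.(X + X)))))\{b} ⊢ (no moves)
  t2 = (b.(rec X. a.(b.(X + X))\{b} + a.((b.X)\{a} + a.(X + X))))\{a} + a.((rec X. a.(b.(X + X))\{b} + a.((b.X)\{a} + a.(X + X))) + (rec X. a.(b.(X + X))\{b} + a.((b.X)\{a} + a.(X + X)))) ⊢ =a=> t3, =b=> t4
  t3 = (rec X. a.(b.(X + X))\{b} + a.((b.X)\{a} + a.(X + X))) + (rec X. a.(b.(X + X))\{b} + a.((b.X)\{a} + a.(X + X))) ⊢ =a=> t1, =a=> t2
  t4 = (rec X. a.(b.(X + X))\{b} + a.((b.X)\{a} + a.(X + X)))\{a} ⊢ (no moves)
Trace ⟨aba⟩ through P, begin at {s0}:
  [1] a ⇒ {s1, s2}
  [2] b ⇒ {s3, s4}
  [3] a ⇒ {s1, s2}
  — P admits the full trace.
Trace ⟨aba⟩ through Q, begin at {t0}:
  [1] a ⇒ {t1, t2}
  [2] b ⇒ {t4}
  [3] a ⇒ ∅  — Q cannot continue

aba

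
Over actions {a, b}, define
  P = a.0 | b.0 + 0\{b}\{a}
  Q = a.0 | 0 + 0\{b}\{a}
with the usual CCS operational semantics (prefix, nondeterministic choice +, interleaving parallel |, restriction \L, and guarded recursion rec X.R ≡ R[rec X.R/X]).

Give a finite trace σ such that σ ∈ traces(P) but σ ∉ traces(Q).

LTS(P): 4 reachable states
  u0 = a.0 | b.0 + 0\{b}\{a} → -a-> u1, -b-> u2
  u1 = 0 | b.0 → -b-> u3
  u2 = a.0 | 0 → -a-> u3
  u3 = 0 | 0 → deadlocked
LTS(Q): 2 reachable states
  v0 = a.0 | 0 + 0\{b}\{a} → -a-> v1
  v1 = 0 | 0 → deadlocked
Run σ = ⟨b⟩ on P: start {u0}
  after b @ step 1: {u2}
  ✓ P
Run σ = ⟨b⟩ on Q: start {v0}
  after b @ step 1: no successor for Q

b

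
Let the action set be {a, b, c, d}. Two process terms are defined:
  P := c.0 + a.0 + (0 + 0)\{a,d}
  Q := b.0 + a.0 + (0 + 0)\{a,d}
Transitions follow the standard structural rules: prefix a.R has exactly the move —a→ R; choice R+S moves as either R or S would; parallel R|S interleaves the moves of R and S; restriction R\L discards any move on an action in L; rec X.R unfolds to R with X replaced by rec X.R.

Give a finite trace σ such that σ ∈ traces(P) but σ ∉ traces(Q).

P's transition system — 2 states:
  p0 = c.0 + a.0 + (0 + 0)\{a,d} :: =a=> p1, =c=> p1
  p1 = 0 :: stopped
Q's transition system — 2 states:
  q0 = b.0 + a.0 + (0 + 0)\{a,d} :: =a=> q1, =b=> q1
  q1 = 0 :: stopped
Executing c from P (initial set {p0}):
  step 1 (c): {p1}
  — P admits the full trace.
Executing c from Q (initial set {q0}):
  step 1 (c): no successor for Q

c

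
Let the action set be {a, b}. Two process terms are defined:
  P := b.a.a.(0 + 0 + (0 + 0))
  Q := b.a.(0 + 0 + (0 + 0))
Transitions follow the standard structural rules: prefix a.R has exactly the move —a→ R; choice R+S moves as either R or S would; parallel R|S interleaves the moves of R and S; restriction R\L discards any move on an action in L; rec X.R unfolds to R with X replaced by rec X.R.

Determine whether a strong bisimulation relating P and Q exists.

NO

P's transition system — 4 states:
  s0 = b.a.a.(0 + 0 + (0 + 0)) ⊢ ··b··> s1
  s1 = a.a.(0 + 0 + (0 + 0)) ⊢ ··a··> s2
  s2 = a.(0 + 0 + (0 + 0)) ⊢ ··a··> s3
  s3 = 0 + 0 + (0 + 0) ⊢ (no moves)
Q's transition system — 3 states:
  t0 = b.a.(0 + 0 + (0 + 0)) ⊢ ··b··> t1
  t1 = a.(0 + 0 + (0 + 0)) ⊢ ··a··> t2
  t2 = 0 + 0 + (0 + 0) ⊢ (no moves)
Partition-refinement fixed point:
  B0 = {s0}
  B1 = {s1}
  B2 = {s2, t1}
  B3 = {s3, t2}
  B4 = {t0}
s0 ∈ B0, t0 ∈ B4 → different blocks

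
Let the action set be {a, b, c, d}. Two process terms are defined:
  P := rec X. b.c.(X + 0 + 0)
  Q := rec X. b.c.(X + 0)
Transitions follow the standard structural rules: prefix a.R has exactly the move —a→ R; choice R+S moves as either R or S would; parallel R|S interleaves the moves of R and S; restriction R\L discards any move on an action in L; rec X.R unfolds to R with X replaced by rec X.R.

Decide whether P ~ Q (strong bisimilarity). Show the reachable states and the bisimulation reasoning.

P ~ Q

P's transition system — 3 states:
  p0 = rec X. b.c.(X + 0 + 0) :: ··b··> p1
  p1 = c.((rec X. b.c.(X + 0 + 0)) + 0 + 0) :: ··c··> p2
  p2 = (rec X. b.c.(X + 0 + 0)) + 0 + 0 :: ··b··> p1
Q's transition system — 3 states:
  q0 = rec X. b.c.(X + 0) :: ··b··> q1
  q1 = c.((rec X. b.c.(X + 0)) + 0) :: ··c··> q2
  q2 = (rec X. b.c.(X + 0)) + 0 :: ··b··> q1
Coarsest stable partition (strong bisimilarity classes):
  B0 = {p0, p2, q0, q2}
  B1 = {p1, q1}
p0 ∈ B0, q0 ∈ B0 → same block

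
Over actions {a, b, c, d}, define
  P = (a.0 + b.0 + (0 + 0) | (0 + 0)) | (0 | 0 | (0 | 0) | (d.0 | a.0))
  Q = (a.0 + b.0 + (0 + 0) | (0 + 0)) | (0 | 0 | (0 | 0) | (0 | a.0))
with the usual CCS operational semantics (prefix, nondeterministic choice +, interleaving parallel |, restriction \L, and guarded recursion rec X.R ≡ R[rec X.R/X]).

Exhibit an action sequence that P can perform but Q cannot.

Reachable graph of P (8 states):
  m0 = (a.0 + b.0 + (0 + 0) | (0 + 0)) | (0 | 0 | (0 | 0) | (d.0 | a.0)) | ··a··> m1, ··a··> m2, ··b··> m2, ··d··> m3
  m1 = (a.0 + b.0 + (0 + 0) | (0 + 0)) | (0 | 0 | (0 | 0) | (d.0 | 0)) | ··a··> m4, ··b··> m4, ··d··> m5
  m2 = 0 | (0 | 0 | (0 | 0) | (d.0 | a.0)) | ··a··> m4, ··d··> m6
  m3 = (a.0 + b.0 + (0 + 0) | (0 + 0)) | (0 | 0 | (0 | 0) | (0 | a.0)) | ··a··> m5, ··a··> m6, ··b··> m6
  m4 = 0 | (0 | 0 | (0 | 0) | (d.0 | 0)) | ··d··> m7
  m5 = (a.0 + b.0 + (0 + 0) | (0 + 0)) | (0 | 0 | (0 | 0) | (0 | 0)) | ··a··> m7, ··b··> m7
  m6 = 0 | (0 | 0 | (0 | 0) | (0 | a.0)) | ··a··> m7
  m7 = 0 | (0 | 0 | (0 | 0) | (0 | 0)) | ∅
Reachable graph of Q (4 states):
  n0 = (a.0 + b.0 + (0 + 0) | (0 + 0)) | (0 | 0 | (0 | 0) | (0 | a.0)) | ··a··> n1, ··a··> n2, ··b··> n2
  n1 = (a.0 + b.0 + (0 + 0) | (0 + 0)) | (0 | 0 | (0 | 0) | (0 | 0)) | ··a··> n3, ··b··> n3
  n2 = 0 | (0 | 0 | (0 | 0) | (0 | a.0)) | ··a··> n3
  n3 = 0 | (0 | 0 | (0 | 0) | (0 | 0)) | ∅
Executing d from P (initial set {m0}):
  step 1 (d): {m3}
  ✓ P
Executing d from Q (initial set {n0}):
  step 1 (d): ∅  — Q cannot continue

d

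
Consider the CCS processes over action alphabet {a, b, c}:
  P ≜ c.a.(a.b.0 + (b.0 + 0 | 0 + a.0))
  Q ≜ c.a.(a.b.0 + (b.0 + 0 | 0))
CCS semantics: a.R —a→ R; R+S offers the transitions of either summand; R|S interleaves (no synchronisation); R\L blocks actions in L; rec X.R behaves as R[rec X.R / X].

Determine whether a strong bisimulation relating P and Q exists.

P ≁ Q

Reachable graph of P (5 states):
  p0 = c.a.(a.b.0 + (b.0 + 0 | 0 + a.0)) | ··c··> p1
  p1 = a.(a.b.0 + (b.0 + 0 | 0 + a.0)) | ··a··> p2
  p2 = a.b.0 + (b.0 + 0 | 0 + a.0) | ··a··> p3, ··a··> p4, ··b··> p3
  p3 = 0 | ∅
  p4 = b.0 | ··b··> p3
Reachable graph of Q (5 states):
  q0 = c.a.(a.b.0 + (b.0 + 0 | 0)) | ··c··> q1
  q1 = a.(a.b.0 + (b.0 + 0 | 0)) | ··a··> q2
  q2 = a.b.0 + (b.0 + 0 | 0) | ··a··> q3, ··b··> q4
  q3 = b.0 | ··b··> q4
  q4 = 0 | ∅
Bisimilarity quotient blocks:
  B0 = {p0}
  B1 = {p1}
  B2 = {p2}
  B3 = {p4, q3}
  B4 = {p3, q4}
  B5 = {q0}
  B6 = {q1}
  B7 = {q2}
p0 ∈ B0, q0 ∈ B5 → different blocks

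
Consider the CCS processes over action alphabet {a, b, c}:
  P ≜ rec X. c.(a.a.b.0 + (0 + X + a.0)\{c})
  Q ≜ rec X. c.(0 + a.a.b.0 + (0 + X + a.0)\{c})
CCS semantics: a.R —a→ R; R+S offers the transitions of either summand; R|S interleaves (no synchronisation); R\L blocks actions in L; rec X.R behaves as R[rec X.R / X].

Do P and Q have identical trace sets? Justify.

Reachable graph of P (6 states):
  m0 = rec X. c.(a.a.b.0 + (0 + X + a.0)\{c}) ⊢ ··c··> m1
  m1 = a.a.b.0 + (0 + (rec X. c.(a.a.b.0 + (0 + X + a.0)\{c})) + a.0)\{c} ⊢ ··a··> m2, ··a··> m3
  m2 = 0\{c} ⊢ deadlocked
  m3 = a.b.0 ⊢ ··a··> m4
  m4 = b.0 ⊢ ··b··> m5
  m5 = 0 ⊢ deadlocked
Reachable graph of Q (6 states):
  n0 = rec X. c.(0 + a.a.b.0 + (0 + X + a.0)\{c}) ⊢ ··c··> n1
  n1 = 0 + a.a.b.0 + (0 + (rec X. c.(0 + a.a.b.0 + (0 + X + a.0)\{c})) + a.0)\{c} ⊢ ··a··> n2, ··a··> n3
  n2 = 0\{c} ⊢ deadlocked
  n3 = a.b.0 ⊢ ··a··> n4
  n4 = b.0 ⊢ ··b··> n5
  n5 = 0 ⊢ deadlocked
Coarsest stable partition (strong bisimilarity classes):
  B0 = {m0, n0}
  B1 = {m1, n1}
  B2 = {m3, n3}
  B3 = {m4, n4}
  B4 = {m2, m5, n2, n5}
m0 ∈ B0, n0 ∈ B0 → same block
Bisimilar ⇒ trace-equivalent.

trace-equivalent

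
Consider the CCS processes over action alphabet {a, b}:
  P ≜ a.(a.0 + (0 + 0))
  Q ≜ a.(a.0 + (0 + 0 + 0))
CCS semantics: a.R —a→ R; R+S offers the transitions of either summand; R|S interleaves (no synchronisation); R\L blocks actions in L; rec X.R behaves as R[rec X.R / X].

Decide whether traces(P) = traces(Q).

Reachable graph of P (3 states):
  m0 = a.(a.0 + (0 + 0)) ⊢ ··a··> m1
  m1 = a.0 + (0 + 0) ⊢ ··a··> m2
  m2 = 0 ⊢ ∅
Reachable graph of Q (3 states):
  n0 = a.(a.0 + (0 + 0 + 0)) ⊢ ··a··> n1
  n1 = a.0 + (0 + 0 + 0) ⊢ ··a··> n2
  n2 = 0 ⊢ ∅
Partition-refinement fixed point:
  B0 = {m0, n0}
  B1 = {m1, n1}
  B2 = {m2, n2}
m0 ∈ B0, n0 ∈ B0 → same block
Bisimilar ⇒ trace-equivalent.

traces(P) = traces(Q)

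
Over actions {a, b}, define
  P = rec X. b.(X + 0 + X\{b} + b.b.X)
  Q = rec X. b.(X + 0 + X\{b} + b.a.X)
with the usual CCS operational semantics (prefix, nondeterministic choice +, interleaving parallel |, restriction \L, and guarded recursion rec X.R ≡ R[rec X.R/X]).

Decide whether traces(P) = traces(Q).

traces(P) ≠ traces(Q) — witness ⟨bba⟩

Reachable graph of P (3 states):
  m0 = rec X. b.(X + 0 + X\{b} + b.b.X) has moves =b=> m1
  m1 = (rec X. b.(X + 0 + X\{b} + b.b.X)) + 0 + (rec X. b.(X + 0 + X\{b} + b.b.X))\{b} + b.b.(rec X. b.(X + 0 + X\{b} + b.b.X)) has moves =b=> m1, =b=> m2
  m2 = b.(rec X. b.(X + 0 + X\{b} + b.b.X)) has moves =b=> m0
Reachable graph of Q (3 states):
  n0 = rec X. b.(X + 0 + X\{b} + b.a.X) has moves =b=> n1
  n1 = (rec X. b.(X + 0 + X\{b} + b.a.X)) + 0 + (rec X. b.(X + 0 + X\{b} + b.a.X))\{b} + b.a.(rec X. b.(X + 0 + X\{b} + b.a.X)) has moves =b=> n1, =b=> n2
  n2 = a.(rec X. b.(X + 0 + X\{b} + b.a.X)) has moves =a=> n0
Run σ = ⟨bba⟩ on Q: start {n0}
  [1] b ⇒ {n1}
  [2] b ⇒ {n1, n2}
  [3] a ⇒ {n0}
  ✓ Q
Run σ = ⟨bba⟩ on P: start {m0}
  [1] b ⇒ {m1}
  [2] b ⇒ {m1, m2}
  [3] a ⇒ ∅ (P stuck)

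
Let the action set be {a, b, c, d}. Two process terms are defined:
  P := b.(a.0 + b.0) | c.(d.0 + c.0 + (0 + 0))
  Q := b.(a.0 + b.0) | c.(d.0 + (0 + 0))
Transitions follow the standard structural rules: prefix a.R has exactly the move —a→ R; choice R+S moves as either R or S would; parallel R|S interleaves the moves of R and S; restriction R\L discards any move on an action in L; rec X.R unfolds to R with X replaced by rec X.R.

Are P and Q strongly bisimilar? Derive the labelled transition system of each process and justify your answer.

P's transition system — 9 states:
  u0 = b.(a.0 + b.0) | c.(d.0 + c.0 + (0 + 0)) :: —b→ u1, —c→ u2
  u1 = (a.0 + b.0) | c.(d.0 + c.0 + (0 + 0)) :: —a→ u3, —b→ u3, —c→ u4
  u2 = b.(a.0 + b.0) | (d.0 + c.0 + (0 + 0)) :: —b→ u4, —c→ u5, —d→ u5
  u3 = 0 | c.(d.0 + c.0 + (0 + 0)) :: —c→ u6
  u4 = (a.0 + b.0) | (d.0 + c.0 + (0 + 0)) :: —a→ u6, —b→ u6, —c→ u7, —d→ u7
  u5 = b.(a.0 + b.0) | 0 :: —b→ u7
  u6 = 0 | (d.0 + c.0 + (0 + 0)) :: —c→ u8, —d→ u8
  u7 = (a.0 + b.0) | 0 :: —a→ u8, —b→ u8
  u8 = 0 | 0 :: ·
Q's transition system — 9 states:
  v0 = b.(a.0 + b.0) | c.(d.0 + (0 + 0)) :: —b→ v1, —c→ v2
  v1 = (a.0 + b.0) | c.(d.0 + (0 + 0)) :: —a→ v3, —b→ v3, —c→ v4
  v2 = b.(a.0 + b.0) | (d.0 + (0 + 0)) :: —b→ v4, —d→ v5
  v3 = 0 | c.(d.0 + (0 + 0)) :: —c→ v6
  v4 = (a.0 + b.0) | (d.0 + (0 + 0)) :: —a→ v6, —b→ v6, —d→ v7
  v5 = b.(a.0 + b.0) | 0 :: —b→ v7
  v6 = 0 | (d.0 + (0 + 0)) :: —d→ v8
  v7 = (a.0 + b.0) | 0 :: —a→ v8, —b→ v8
  v8 = 0 | 0 :: ·
Partition-refinement fixed point:
  B0 = {u0}
  B1 = {u1}
  B2 = {u3}
  B3 = {u6}
  B4 = {u8, v8}
  B5 = {u4}
  B6 = {u7, v7}
  B7 = {u2}
  B8 = {u5, v5}
  B9 = {v0}
  B10 = {v2}
  B11 = {v4}
  B12 = {v6}
  B13 = {v1}
  B14 = {v3}
u0 ∈ B0, v0 ∈ B9 → different blocks

NO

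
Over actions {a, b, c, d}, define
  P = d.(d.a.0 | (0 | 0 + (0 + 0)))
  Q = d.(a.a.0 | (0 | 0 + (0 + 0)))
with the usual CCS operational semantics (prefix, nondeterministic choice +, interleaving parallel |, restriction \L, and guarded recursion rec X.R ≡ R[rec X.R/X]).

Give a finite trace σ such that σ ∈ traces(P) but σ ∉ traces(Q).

P's transition system — 4 states:
  u0 = d.(d.a.0 | (0 | 0 + (0 + 0))) ⊢ =d=> u1
  u1 = d.a.0 | (0 | 0 + (0 + 0)) ⊢ =d=> u2
  u2 = a.0 | (0 | 0 + (0 + 0)) ⊢ =a=> u3
  u3 = 0 | (0 | 0 + (0 + 0)) ⊢ ∅
Q's transition system — 4 states:
  v0 = d.(a.a.0 | (0 | 0 + (0 + 0))) ⊢ =d=> v1
  v1 = a.a.0 | (0 | 0 + (0 + 0)) ⊢ =a=> v2
  v2 = a.0 | (0 | 0 + (0 + 0)) ⊢ =a=> v3
  v3 = 0 | (0 | 0 + (0 + 0)) ⊢ ∅
Executing dd from P (initial set {u0}):
  [1] d ⇒ {u1}
  [2] d ⇒ {u2}
  — P admits the full trace.
Executing dd from Q (initial set {v0}):
  [1] d ⇒ {v1}
  [2] d ⇒ no successor for Q

dd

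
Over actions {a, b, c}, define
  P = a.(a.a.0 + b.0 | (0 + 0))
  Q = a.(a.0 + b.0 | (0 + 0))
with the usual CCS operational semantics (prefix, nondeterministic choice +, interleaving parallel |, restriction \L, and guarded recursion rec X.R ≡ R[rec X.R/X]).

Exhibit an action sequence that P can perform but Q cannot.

LTS(P): 5 reachable states
  p0 = a.(a.a.0 + b.0 | (0 + 0)) has moves ··a··> p1
  p1 = a.a.0 + b.0 | (0 + 0) has moves ··a··> p2, ··b··> p3
  p2 = a.0 has moves ··a··> p4
  p3 = 0 | (0 + 0) has moves ∅
  p4 = 0 has moves ∅
LTS(Q): 4 reachable states
  q0 = a.(a.0 + b.0 | (0 + 0)) has moves ··a··> q1
  q1 = a.0 + b.0 | (0 + 0) has moves ··a··> q2, ··b··> q3
  q2 = 0 has moves ∅
  q3 = 0 | (0 + 0) has moves ∅
Trace ⟨aaa⟩ through P, begin at {p0}:
  step 1 (a): {p1}
  step 2 (a): {p2}
  step 3 (a): {p4}
  ✓ P
Trace ⟨aaa⟩ through Q, begin at {q0}:
  step 1 (a): {q1}
  step 2 (a): {q2}
  step 3 (a): ∅ (Q stuck)

aaa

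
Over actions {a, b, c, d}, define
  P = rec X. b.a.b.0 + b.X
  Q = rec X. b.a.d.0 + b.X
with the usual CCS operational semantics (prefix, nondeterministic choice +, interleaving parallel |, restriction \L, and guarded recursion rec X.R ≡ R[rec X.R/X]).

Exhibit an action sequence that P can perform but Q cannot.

bab

LTS(P): 4 reachable states
  p0 = rec X. b.a.b.0 + b.X :: ··b··> p0, ··b··> p1
  p1 = a.b.0 :: ··a··> p2
  p2 = b.0 :: ··b··> p3
  p3 = 0 :: (no moves)
LTS(Q): 4 reachable states
  q0 = rec X. b.a.d.0 + b.X :: ··b··> q0, ··b··> q1
  q1 = a.d.0 :: ··a··> q2
  q2 = d.0 :: ··d··> q3
  q3 = 0 :: (no moves)
Run σ = ⟨bab⟩ on P: start {p0}
  [1] b ⇒ {p0, p1}
  [2] a ⇒ {p2}
  [3] b ⇒ {p3}
  — P admits the full trace.
Run σ = ⟨bab⟩ on Q: start {q0}
  [1] b ⇒ {q0, q1}
  [2] a ⇒ {q2}
  [3] b ⇒ no successor for Q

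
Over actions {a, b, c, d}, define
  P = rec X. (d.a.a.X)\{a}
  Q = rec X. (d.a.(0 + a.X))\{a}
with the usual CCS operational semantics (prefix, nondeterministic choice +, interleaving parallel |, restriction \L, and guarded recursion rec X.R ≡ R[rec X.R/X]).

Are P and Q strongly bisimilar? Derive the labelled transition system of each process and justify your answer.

YES

LTS(P): 2 reachable states
  m0 = rec X. (d.a.a.X)\{a} | ··d··> m1
  m1 = (a.a.(rec X. (d.a.a.X)\{a}))\{a} | ∅
LTS(Q): 2 reachable states
  n0 = rec X. (d.a.(0 + a.X))\{a} | ··d··> n1
  n1 = (a.(0 + a.(rec X. (d.a.(0 + a.X))\{a})))\{a} | ∅
Partition-refinement fixed point:
  B0 = {m0, n0}
  B1 = {m1, n1}
m0 ∈ B0, n0 ∈ B0 → same block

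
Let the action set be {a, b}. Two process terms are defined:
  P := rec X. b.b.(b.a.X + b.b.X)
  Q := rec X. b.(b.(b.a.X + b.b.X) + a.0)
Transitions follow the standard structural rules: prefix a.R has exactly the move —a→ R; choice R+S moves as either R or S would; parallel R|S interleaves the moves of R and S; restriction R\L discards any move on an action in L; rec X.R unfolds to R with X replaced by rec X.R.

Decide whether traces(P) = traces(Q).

P's transition system — 5 states:
  p0 = rec X. b.b.(b.a.X + b.b.X) | =b=> p1
  p1 = b.(b.a.(rec X. b.b.(b.a.X + b.b.X)) + b.b.(rec X. b.b.(b.a.X + b.b.X))) | =b=> p2
  p2 = b.a.(rec X. b.b.(b.a.X + b.b.X)) + b.b.(rec X. b.b.(b.a.X + b.b.X)) | =b=> p3, =b=> p4
  p3 = a.(rec X. b.b.(b.a.X + b.b.X)) | =a=> p0
  p4 = b.(rec X. b.b.(b.a.X + b.b.X)) | =b=> p0
Q's transition system — 6 states:
  q0 = rec X. b.(b.(b.a.X + b.b.X) + a.0) | =b=> q1
  q1 = b.(b.a.(rec X. b.(b.(b.a.X + b.b.X) + a.0)) + b.b.(rec X. b.(b.(b.a.X + b.b.X) + a.0))) + a.0 | =a=> q2, =b=> q3
  q2 = 0 | ∅
  q3 = b.a.(rec X. b.(b.(b.a.X + b.b.X) + a.0)) + b.b.(rec X. b.(b.(b.a.X + b.b.X) + a.0)) | =b=> q4, =b=> q5
  q4 = a.(rec X. b.(b.(b.a.X + b.b.X) + a.0)) | =a=> q0
  q5 = b.(rec X. b.(b.(b.a.X + b.b.X) + a.0)) | =b=> q0
Executing ba from Q (initial set {q0}):
  after b @ step 1: {q1}
  after a @ step 2: {q2}
  ✓ Q
Executing ba from P (initial set {p0}):
  after b @ step 1: {p1}
  after a @ step 2: ∅ (P stuck)

NO — witness ⟨ba⟩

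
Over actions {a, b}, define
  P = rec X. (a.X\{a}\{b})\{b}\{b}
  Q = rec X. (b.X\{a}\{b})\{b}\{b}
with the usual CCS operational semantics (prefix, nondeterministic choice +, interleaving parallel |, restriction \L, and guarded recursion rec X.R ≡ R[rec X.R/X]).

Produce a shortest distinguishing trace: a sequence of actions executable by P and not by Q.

LTS(P): 2 reachable states
  m0 = rec X. (a.X\{a}\{b})\{b}\{b} → —a→ m1
  m1 = (rec X. (a.X\{a}\{b})\{b}\{b})\{a}\{b}\{b}\{b} → (no moves)
LTS(Q): 1 reachable states
  n0 = rec X. (b.X\{a}\{b})\{b}\{b} → (no moves)
Executing a from P (initial set {m0}):
  step 1 (a): {m1}
  P completes σ.
Executing a from Q (initial set {n0}):
  step 1 (a): no successor for Q

a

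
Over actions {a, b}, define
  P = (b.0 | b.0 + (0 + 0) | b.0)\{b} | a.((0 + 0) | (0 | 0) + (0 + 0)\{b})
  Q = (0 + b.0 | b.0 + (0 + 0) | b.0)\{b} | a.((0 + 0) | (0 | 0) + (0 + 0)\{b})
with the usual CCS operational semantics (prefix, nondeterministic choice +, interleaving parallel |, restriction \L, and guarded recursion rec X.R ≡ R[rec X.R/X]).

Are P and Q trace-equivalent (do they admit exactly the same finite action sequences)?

P's transition system — 2 states:
  s0 = (b.0 | b.0 + (0 + 0) | b.0)\{b} | a.((0 + 0) | (0 | 0) + (0 + 0)\{b}) | =a=> s1
  s1 = (b.0 | b.0 + (0 + 0) | b.0)\{b} | ((0 + 0) | (0 | 0) + (0 + 0)\{b}) | ∅
Q's transition system — 2 states:
  t0 = (0 + b.0 | b.0 + (0 + 0) | b.0)\{b} | a.((0 + 0) | (0 | 0) + (0 + 0)\{b}) | =a=> t1
  t1 = (0 + b.0 | b.0 + (0 + 0) | b.0)\{b} | ((0 + 0) | (0 | 0) + (0 + 0)\{b}) | ∅
Bisimilarity quotient blocks:
  B0 = {s0, t0}
  B1 = {s1, t1}
s0 ∈ B0, t0 ∈ B0 → same block
Bisimilar ⇒ trace-equivalent.

traces(P) = traces(Q)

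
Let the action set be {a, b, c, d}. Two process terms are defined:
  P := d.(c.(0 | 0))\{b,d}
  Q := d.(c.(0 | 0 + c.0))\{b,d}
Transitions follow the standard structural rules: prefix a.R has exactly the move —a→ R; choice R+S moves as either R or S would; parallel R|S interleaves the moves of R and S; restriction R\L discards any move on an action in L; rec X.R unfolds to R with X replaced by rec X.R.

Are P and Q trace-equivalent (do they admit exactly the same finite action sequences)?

LTS(P): 3 reachable states
  p0 = d.(c.(0 | 0))\{b,d} → ··d··> p1
  p1 = (c.(0 | 0))\{b,d} → ··c··> p2
  p2 = (0 | 0)\{b,d} → ·
LTS(Q): 4 reachable states
  q0 = d.(c.(0 | 0 + c.0))\{b,d} → ··d··> q1
  q1 = (c.(0 | 0 + c.0))\{b,d} → ··c··> q2
  q2 = (0 | 0 + c.0)\{b,d} → ··c··> q3
  q3 = 0\{b,d} → ·
Trace ⟨dcc⟩ through Q, begin at {q0}:
  after d @ step 1: {q1}
  after c @ step 2: {q2}
  after c @ step 3: {q3}
  — Q admits the full trace.
Trace ⟨dcc⟩ through P, begin at {p0}:
  after d @ step 1: {p1}
  after c @ step 2: {p2}
  after c @ step 3: no successor for P

NO — witness ⟨dcc⟩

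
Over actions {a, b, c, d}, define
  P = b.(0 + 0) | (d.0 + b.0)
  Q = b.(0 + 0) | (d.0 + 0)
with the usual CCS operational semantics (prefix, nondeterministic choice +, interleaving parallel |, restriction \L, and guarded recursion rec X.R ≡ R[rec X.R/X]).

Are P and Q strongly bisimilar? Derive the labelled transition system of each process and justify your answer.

P's transition system — 4 states:
  s0 = b.(0 + 0) | (d.0 + b.0) ⊢ =b=> s1, =b=> s2, =d=> s2
  s1 = (0 + 0) | (d.0 + b.0) ⊢ =b=> s3, =d=> s3
  s2 = b.(0 + 0) | 0 ⊢ =b=> s3
  s3 = (0 + 0) | 0 ⊢ deadlocked
Q's transition system — 4 states:
  t0 = b.(0 + 0) | (d.0 + 0) ⊢ =b=> t1, =d=> t2
  t1 = (0 + 0) | (d.0 + 0) ⊢ =d=> t3
  t2 = b.(0 + 0) | 0 ⊢ =b=> t3
  t3 = (0 + 0) | 0 ⊢ deadlocked
Partition-refinement fixed point:
  B0 = {s0}
  B1 = {s2, t2}
  B2 = {s3, t3}
  B3 = {s1}
  B4 = {t0}
  B5 = {t1}
s0 ∈ B0, t0 ∈ B4 → different blocks

P ≁ Q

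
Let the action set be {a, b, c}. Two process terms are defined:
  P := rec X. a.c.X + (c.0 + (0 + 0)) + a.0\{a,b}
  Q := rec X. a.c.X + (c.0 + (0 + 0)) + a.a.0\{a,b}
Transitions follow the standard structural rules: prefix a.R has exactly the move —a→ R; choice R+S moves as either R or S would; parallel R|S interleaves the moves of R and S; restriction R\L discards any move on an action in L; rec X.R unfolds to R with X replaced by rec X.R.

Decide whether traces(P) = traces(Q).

NO — witness ⟨aa⟩

Reachable graph of P (4 states):
  p0 = rec X. a.c.X + (c.0 + (0 + 0)) + a.0\{a,b} | ··a··> p1, ··a··> p2, ··c··> p3
  p1 = 0\{a,b} | ·
  p2 = c.(rec X. a.c.X + (c.0 + (0 + 0)) + a.0\{a,b}) | ··c··> p0
  p3 = 0 | ·
Reachable graph of Q (5 states):
  q0 = rec X. a.c.X + (c.0 + (0 + 0)) + a.a.0\{a,b} | ··a··> q1, ··a··> q2, ··c··> q3
  q1 = a.0\{a,b} | ··a··> q4
  q2 = c.(rec X. a.c.X + (c.0 + (0 + 0)) + a.a.0\{a,b}) | ··c··> q0
  q3 = 0 | ·
  q4 = 0\{a,b} | ·
Run σ = ⟨aa⟩ on Q: start {q0}
  [1] a ⇒ {q1, q2}
  [2] a ⇒ {q4}
  — Q admits the full trace.
Run σ = ⟨aa⟩ on P: start {p0}
  [1] a ⇒ {p1, p2}
  [2] a ⇒ ∅  — P cannot continue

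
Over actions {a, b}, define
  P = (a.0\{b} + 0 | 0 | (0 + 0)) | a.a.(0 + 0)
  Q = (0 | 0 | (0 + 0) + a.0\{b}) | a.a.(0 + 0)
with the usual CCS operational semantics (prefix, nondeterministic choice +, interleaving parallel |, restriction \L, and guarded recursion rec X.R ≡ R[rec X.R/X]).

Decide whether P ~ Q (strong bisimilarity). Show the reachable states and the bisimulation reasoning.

P ~ Q

P's transition system — 6 states:
  m0 = (a.0\{b} + 0 | 0 | (0 + 0)) | a.a.(0 + 0) :: --a--▸ m1, --a--▸ m2
  m1 = (a.0\{b} + 0 | 0 | (0 + 0)) | a.(0 + 0) :: --a--▸ m3, --a--▸ m4
  m2 = 0\{b} | a.a.(0 + 0) :: --a--▸ m4
  m3 = (a.0\{b} + 0 | 0 | (0 + 0)) | (0 + 0) :: --a--▸ m5
  m4 = 0\{b} | a.(0 + 0) :: --a--▸ m5
  m5 = 0\{b} | (0 + 0) :: stopped
Q's transition system — 6 states:
  n0 = (0 | 0 | (0 + 0) + a.0\{b}) | a.a.(0 + 0) :: --a--▸ n1, --a--▸ n2
  n1 = (0 | 0 | (0 + 0) + a.0\{b}) | a.(0 + 0) :: --a--▸ n3, --a--▸ n4
  n2 = 0\{b} | a.a.(0 + 0) :: --a--▸ n4
  n3 = (0 | 0 | (0 + 0) + a.0\{b}) | (0 + 0) :: --a--▸ n5
  n4 = 0\{b} | a.(0 + 0) :: --a--▸ n5
  n5 = 0\{b} | (0 + 0) :: stopped
Partition-refinement fixed point:
  B0 = {m0, n0}
  B1 = {m1, m2, n1, n2}
  B2 = {m3, m4, n3, n4}
  B3 = {m5, n5}
m0 ∈ B0, n0 ∈ B0 → same block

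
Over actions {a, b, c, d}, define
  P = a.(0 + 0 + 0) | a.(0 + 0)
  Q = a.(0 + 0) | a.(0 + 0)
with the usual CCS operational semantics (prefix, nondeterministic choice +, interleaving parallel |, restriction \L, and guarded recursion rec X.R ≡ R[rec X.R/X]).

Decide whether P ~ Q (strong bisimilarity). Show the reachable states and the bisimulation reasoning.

bisimilar

LTS(P): 4 reachable states
  p0 = a.(0 + 0 + 0) | a.(0 + 0) ⊢ -a-> p1, -a-> p2
  p1 = (0 + 0 + 0) | a.(0 + 0) ⊢ -a-> p3
  p2 = a.(0 + 0 + 0) | (0 + 0) ⊢ -a-> p3
  p3 = (0 + 0 + 0) | (0 + 0) ⊢ deadlocked
LTS(Q): 4 reachable states
  q0 = a.(0 + 0) | a.(0 + 0) ⊢ -a-> q1, -a-> q2
  q1 = (0 + 0) | a.(0 + 0) ⊢ -a-> q3
  q2 = a.(0 + 0) | (0 + 0) ⊢ -a-> q3
  q3 = (0 + 0) | (0 + 0) ⊢ deadlocked
Coarsest stable partition (strong bisimilarity classes):
  B0 = {p0, q0}
  B1 = {p1, p2, q1, q2}
  B2 = {p3, q3}
p0 ∈ B0, q0 ∈ B0 → same block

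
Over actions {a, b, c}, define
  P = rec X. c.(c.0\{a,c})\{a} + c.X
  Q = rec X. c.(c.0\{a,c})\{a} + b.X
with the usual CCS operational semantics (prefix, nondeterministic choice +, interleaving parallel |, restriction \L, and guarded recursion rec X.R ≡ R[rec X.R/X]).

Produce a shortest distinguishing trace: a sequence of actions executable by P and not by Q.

ccc

P's transition system — 3 states:
  u0 = rec X. c.(c.0\{a,c})\{a} + c.X has moves ··c··> u0, ··c··> u1
  u1 = (c.0\{a,c})\{a} has moves ··c··> u2
  u2 = 0\{a,c}\{a} has moves deadlocked
Q's transition system — 3 states:
  v0 = rec X. c.(c.0\{a,c})\{a} + b.X has moves ··b··> v0, ··c··> v1
  v1 = (c.0\{a,c})\{a} has moves ··c··> v2
  v2 = 0\{a,c}\{a} has moves deadlocked
Run σ = ⟨ccc⟩ on P: start {u0}
  after c @ step 1: {u0, u1}
  after c @ step 2: {u0, u1, u2}
  after c @ step 3: {u0, u1, u2}
  — P admits the full trace.
Run σ = ⟨ccc⟩ on Q: start {v0}
  after c @ step 1: {v1}
  after c @ step 2: {v2}
  after c @ step 3: ∅ (Q stuck)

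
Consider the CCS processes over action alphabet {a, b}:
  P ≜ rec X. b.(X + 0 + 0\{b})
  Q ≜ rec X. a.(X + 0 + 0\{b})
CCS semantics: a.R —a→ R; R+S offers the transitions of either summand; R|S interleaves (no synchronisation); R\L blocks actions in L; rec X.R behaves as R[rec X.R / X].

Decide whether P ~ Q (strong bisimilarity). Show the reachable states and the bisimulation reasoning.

P's transition system — 2 states:
  p0 = rec X. b.(X + 0 + 0\{b}) has moves =b=> p1
  p1 = (rec X. b.(X + 0 + 0\{b})) + 0 + 0\{b} has moves =b=> p1
Q's transition system — 2 states:
  q0 = rec X. a.(X + 0 + 0\{b}) has moves =a=> q1
  q1 = (rec X. a.(X + 0 + 0\{b})) + 0 + 0\{b} has moves =a=> q1
Partition-refinement fixed point:
  B0 = {p0, p1}
  B1 = {q0, q1}
p0 ∈ B0, q0 ∈ B1 → different blocks

NO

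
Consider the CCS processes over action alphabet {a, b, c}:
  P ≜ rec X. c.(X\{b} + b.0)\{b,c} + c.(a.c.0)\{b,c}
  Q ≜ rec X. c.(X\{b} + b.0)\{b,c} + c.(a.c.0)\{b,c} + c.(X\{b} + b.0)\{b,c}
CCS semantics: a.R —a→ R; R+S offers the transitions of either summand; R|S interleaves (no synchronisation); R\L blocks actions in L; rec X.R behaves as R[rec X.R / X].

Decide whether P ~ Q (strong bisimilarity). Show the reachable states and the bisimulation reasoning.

P's transition system — 4 states:
  m0 = rec X. c.(X\{b} + b.0)\{b,c} + c.(a.c.0)\{b,c} ⊢ --c--▸ m1, --c--▸ m2
  m1 = ((rec X. c.(X\{b} + b.0)\{b,c} + c.(a.c.0)\{b,c})\{b} + b.0)\{b,c} ⊢ ∅
  m2 = (a.c.0)\{b,c} ⊢ --a--▸ m3
  m3 = (c.0)\{b,c} ⊢ ∅
Q's transition system — 4 states:
  n0 = rec X. c.(X\{b} + b.0)\{b,c} + c.(a.c.0)\{b,c} + c.(X\{b} + b.0)\{b,c} ⊢ --c--▸ n1, --c--▸ n2
  n1 = ((rec X. c.(X\{b} + b.0)\{b,c} + c.(a.c.0)\{b,c} + c.(X\{b} + b.0)\{b,c})\{b} + b.0)\{b,c} ⊢ ∅
  n2 = (a.c.0)\{b,c} ⊢ --a--▸ n3
  n3 = (c.0)\{b,c} ⊢ ∅
Coarsest stable partition (strong bisimilarity classes):
  B0 = {m0, n0}
  B1 = {m1, m3, n1, n3}
  B2 = {m2, n2}
m0 ∈ B0, n0 ∈ B0 → same block

P ~ Q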